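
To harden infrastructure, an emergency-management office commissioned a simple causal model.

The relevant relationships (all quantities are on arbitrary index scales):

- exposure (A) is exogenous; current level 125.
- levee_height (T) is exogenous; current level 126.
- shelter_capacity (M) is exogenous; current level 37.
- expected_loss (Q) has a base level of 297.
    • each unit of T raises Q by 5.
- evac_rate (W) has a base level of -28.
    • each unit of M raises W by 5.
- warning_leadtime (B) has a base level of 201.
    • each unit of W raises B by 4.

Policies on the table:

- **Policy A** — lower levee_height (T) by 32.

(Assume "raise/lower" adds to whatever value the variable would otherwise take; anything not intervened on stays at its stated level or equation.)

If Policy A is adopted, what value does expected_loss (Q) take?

Policy A (T − 32):
  T = 126 − 32 = 94
  Q = 297 + 5·94 = 767

767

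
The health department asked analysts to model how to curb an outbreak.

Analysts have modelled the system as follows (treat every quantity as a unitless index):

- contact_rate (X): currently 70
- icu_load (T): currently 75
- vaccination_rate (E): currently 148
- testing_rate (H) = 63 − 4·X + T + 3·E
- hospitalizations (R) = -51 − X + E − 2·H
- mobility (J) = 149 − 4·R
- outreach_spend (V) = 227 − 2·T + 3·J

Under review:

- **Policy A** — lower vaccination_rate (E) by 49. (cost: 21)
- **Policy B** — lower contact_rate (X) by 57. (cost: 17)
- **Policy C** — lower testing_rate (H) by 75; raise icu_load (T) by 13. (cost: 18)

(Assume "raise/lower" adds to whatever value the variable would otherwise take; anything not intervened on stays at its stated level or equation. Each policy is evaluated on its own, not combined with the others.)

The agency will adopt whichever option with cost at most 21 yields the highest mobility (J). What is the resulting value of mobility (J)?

4053

Policy A (E − 49):
  X = 70
  T = 75
  E = 148 − 49 = 99
  H = 63 − 4·70 + 75 + 3·99 = 155
  R = -51 − 70 + 99 − 2·155 = -332
  J = 149 − 4·(-332) = 1477
Policy B (X − 57):
  X = 70 − 57 = 13
  T = 75
  E = 148
  H = 63 − 4·13 + 75 + 3·148 = 530
  R = -51 − 13 + 148 − 2·530 = -976
  J = 149 − 4·(-976) = 4053
Policy C (H − 75, T + 13):
  X = 70
  T = 75 + 13 = 88
  E = 148
  H = 63 − 4·70 + 88 + 3·148 (−75 from intervention) = 240
  R = -51 − 70 + 148 − 2·240 = -453
  J = 149 − 4·(-453) = 1961
Comparing — Policy A: J=1477, Policy B: J=4053, Policy C: J=1961. Highest is 4053 (Policy B).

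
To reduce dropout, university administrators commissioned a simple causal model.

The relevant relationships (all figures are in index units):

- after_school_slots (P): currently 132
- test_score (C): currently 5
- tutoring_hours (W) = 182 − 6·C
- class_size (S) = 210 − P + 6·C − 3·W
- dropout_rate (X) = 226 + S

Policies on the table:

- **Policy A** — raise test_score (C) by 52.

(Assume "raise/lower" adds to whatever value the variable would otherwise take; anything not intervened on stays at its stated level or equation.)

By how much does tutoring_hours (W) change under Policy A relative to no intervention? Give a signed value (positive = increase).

Baseline:
  C = 5
  W = 182 − 6·5 = 152
Policy A (C + 52):
  C = 5 + 52 = 57
  W = 182 − 6·57 = -160
Change in W: -160 − 152 = -312

-312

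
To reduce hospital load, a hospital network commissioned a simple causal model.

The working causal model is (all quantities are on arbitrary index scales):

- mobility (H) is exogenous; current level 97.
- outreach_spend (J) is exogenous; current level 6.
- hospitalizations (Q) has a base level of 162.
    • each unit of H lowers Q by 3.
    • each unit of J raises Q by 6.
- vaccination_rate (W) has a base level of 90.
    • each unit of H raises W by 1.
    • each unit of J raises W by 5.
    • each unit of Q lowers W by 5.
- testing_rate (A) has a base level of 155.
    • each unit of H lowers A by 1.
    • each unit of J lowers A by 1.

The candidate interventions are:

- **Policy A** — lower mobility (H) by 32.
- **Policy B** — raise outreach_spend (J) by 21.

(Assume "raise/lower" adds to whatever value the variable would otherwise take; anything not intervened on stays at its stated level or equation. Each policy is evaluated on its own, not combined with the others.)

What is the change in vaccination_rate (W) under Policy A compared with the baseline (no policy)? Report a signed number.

Baseline:
  H = 97
  J = 6
  Q = 162 − 3·97 + 6·6 = -93
  W = 90 + 97 + 5·6 − 5·(-93) = 682
Policy A (H − 32):
  H = 97 − 32 = 65
  J = 6
  Q = 162 − 3·65 + 6·6 = 3
  W = 90 + 65 + 5·6 − 5·3 = 170
Change in W: 170 − 682 = -512

-512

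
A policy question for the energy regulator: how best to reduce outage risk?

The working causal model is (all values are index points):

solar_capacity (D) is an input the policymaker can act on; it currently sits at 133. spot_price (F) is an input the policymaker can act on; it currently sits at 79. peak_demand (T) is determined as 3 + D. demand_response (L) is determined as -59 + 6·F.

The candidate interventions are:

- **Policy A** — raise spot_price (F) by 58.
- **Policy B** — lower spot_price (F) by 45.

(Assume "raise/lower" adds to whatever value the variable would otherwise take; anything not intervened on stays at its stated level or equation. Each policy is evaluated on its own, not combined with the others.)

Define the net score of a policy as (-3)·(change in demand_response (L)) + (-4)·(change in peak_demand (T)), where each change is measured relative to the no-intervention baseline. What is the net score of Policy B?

810

Baseline:
  D = 133
  F = 79
  T = 3 + 133 = 136
  L = -59 + 6·79 = 415
Policy B (F − 45):
  D = 133
  F = 79 − 45 = 34
  T = 3 + 133 = 136
  L = -59 + 6·34 = 145
ΔL = 145 − 415 = -270; ΔT = 136 − 136 = 0
Score = (-3)·(-270) + (-4)·0 = 810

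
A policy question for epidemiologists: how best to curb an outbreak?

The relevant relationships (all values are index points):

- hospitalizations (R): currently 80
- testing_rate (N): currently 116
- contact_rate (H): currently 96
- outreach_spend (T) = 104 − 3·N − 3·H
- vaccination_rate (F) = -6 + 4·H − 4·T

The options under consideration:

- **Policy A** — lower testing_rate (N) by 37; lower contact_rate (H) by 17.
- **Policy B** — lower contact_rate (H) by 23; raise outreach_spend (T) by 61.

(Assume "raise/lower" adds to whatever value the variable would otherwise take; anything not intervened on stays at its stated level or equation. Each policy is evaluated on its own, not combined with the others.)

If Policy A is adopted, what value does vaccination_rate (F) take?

Policy A (N − 37, H − 17):
  N = 116 − 37 = 79
  H = 96 − 17 = 79
  T = 104 − 3·79 − 3·79 = -370
  F = -6 + 4·79 − 4·(-370) = 1790

1790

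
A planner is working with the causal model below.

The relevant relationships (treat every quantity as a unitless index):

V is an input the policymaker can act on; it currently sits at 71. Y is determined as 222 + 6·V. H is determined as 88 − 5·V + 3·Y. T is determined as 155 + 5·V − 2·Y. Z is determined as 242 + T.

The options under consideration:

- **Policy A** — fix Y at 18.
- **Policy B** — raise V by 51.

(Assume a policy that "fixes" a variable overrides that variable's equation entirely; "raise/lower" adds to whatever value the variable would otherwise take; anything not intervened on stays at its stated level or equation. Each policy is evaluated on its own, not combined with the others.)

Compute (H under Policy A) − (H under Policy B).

-2553

Policy A (Y := 18):
  V = 71
  Y = 18
  H = 88 − 5·71 + 3·18 = -213
Policy B (V + 51):
  V = 71 + 51 = 122
  Y = 222 + 6·122 = 954
  H = 88 − 5·122 + 3·954 = 2340
H: -213 − 2340 = -2553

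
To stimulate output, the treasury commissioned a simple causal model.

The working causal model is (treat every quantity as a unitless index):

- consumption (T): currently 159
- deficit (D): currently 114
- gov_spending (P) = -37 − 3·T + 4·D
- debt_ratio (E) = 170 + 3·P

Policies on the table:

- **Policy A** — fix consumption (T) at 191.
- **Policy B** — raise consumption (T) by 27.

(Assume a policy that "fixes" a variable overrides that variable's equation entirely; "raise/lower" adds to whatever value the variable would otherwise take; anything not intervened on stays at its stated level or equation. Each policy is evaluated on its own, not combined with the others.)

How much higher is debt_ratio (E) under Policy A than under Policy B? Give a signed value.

Policy A (T := 191):
  T = 191
  D = 114
  P = -37 − 3·191 + 4·114 = -154
  E = 170 + 3·(-154) = -292
Policy B (T + 27):
  T = 159 + 27 = 186
  D = 114
  P = -37 − 3·186 + 4·114 = -139
  E = 170 + 3·(-139) = -247
E: -292 − (-247) = -45

-45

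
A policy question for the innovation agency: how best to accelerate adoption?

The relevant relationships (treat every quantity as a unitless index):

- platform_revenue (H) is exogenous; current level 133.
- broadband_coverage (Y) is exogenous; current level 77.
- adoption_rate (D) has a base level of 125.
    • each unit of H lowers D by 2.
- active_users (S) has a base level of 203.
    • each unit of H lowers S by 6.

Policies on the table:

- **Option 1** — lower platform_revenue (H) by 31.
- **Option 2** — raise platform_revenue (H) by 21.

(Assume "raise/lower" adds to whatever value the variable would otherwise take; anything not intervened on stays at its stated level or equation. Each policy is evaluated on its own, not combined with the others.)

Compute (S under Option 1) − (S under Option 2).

Option 1 (H − 31):
  H = 133 − 31 = 102
  S = 203 − 6·102 = -409
Option 2 (H + 21):
  H = 133 + 21 = 154
  S = 203 − 6·154 = -721
S: -409 − (-721) = 312

312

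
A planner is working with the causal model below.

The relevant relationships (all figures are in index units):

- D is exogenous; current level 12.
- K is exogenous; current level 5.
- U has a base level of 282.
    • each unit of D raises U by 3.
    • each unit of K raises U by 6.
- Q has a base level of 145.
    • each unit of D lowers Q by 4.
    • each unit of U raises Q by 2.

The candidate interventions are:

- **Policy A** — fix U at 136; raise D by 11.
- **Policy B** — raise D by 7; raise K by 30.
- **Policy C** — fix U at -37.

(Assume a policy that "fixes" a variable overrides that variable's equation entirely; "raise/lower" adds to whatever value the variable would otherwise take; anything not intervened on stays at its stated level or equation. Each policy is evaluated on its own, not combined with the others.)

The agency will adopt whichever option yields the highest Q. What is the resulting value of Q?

Policy A (U := 136, D + 11):
  D = 12 + 11 = 23
  K = 5
  U = 136
  Q = 145 − 4·23 + 2·136 = 325
Policy B (D + 7, K + 30):
  D = 12 + 7 = 19
  K = 5 + 30 = 35
  U = 282 + 3·19 + 6·35 = 549
  Q = 145 − 4·19 + 2·549 = 1167
Policy C (U := -37):
  D = 12
  K = 5
  U = -37
  Q = 145 − 4·12 + 2·(-37) = 23
Comparing — Policy A: Q=325, Policy B: Q=1167, Policy C: Q=23. Highest is 1167 (Policy B).

1167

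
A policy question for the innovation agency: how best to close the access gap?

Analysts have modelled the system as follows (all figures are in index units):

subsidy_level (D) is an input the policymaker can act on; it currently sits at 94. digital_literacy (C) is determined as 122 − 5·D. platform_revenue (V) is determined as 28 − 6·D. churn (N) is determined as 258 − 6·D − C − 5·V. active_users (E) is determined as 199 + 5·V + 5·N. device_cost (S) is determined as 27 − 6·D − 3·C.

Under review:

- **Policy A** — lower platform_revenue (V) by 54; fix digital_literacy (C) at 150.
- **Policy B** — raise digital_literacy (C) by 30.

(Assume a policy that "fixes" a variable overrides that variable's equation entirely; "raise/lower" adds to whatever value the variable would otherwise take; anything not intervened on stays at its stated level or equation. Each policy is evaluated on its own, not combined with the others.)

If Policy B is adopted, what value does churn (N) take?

2692

Policy B (C + 30):
  D = 94
  C = 122 − 5·94 (+30 from intervention) = -318
  V = 28 − 6·94 = -536
  N = 258 − 6·94 − (-318) − 5·(-536) = 2692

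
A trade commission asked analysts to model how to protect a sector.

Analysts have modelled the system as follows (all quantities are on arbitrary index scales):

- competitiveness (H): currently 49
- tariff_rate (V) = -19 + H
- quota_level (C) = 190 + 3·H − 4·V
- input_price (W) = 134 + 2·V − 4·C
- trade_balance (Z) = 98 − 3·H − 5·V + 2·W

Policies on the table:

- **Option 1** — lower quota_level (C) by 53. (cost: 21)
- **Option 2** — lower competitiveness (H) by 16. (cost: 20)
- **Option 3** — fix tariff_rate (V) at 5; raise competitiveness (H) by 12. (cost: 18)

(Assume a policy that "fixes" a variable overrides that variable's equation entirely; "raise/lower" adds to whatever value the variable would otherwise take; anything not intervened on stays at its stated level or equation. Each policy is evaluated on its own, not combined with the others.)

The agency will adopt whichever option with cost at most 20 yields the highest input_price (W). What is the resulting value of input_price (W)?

-770

Option 2 (H − 16):
  H = 49 − 16 = 33
  V = -19 + 33 = 14
  C = 190 + 3·33 − 4·14 = 233
  W = 134 + 2·14 − 4·233 = -770
Option 3 (V := 5, H + 12):
  H = 49 + 12 = 61
  V = 5
  C = 190 + 3·61 − 4·5 = 353
  W = 134 + 2·5 − 4·353 = -1268
Comparing — Option 2: W=-770, Option 3: W=-1268. Highest is -770 (Option 2).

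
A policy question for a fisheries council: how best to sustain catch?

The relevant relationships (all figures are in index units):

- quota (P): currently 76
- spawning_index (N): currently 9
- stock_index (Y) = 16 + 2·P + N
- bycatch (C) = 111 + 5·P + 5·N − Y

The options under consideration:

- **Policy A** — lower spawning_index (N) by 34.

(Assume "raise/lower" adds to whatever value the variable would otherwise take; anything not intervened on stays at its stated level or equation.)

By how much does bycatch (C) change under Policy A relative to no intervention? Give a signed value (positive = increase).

Baseline:
  P = 76
  N = 9
  Y = 16 + 2·76 + 9 = 177
  C = 111 + 5·76 + 5·9 − 177 = 359
Policy A (N − 34):
  P = 76
  N = 9 − 34 = -25
  Y = 16 + 2·76 + (-25) = 143
  C = 111 + 5·76 + 5·(-25) − 143 = 223
Change in C: 223 − 359 = -136

-136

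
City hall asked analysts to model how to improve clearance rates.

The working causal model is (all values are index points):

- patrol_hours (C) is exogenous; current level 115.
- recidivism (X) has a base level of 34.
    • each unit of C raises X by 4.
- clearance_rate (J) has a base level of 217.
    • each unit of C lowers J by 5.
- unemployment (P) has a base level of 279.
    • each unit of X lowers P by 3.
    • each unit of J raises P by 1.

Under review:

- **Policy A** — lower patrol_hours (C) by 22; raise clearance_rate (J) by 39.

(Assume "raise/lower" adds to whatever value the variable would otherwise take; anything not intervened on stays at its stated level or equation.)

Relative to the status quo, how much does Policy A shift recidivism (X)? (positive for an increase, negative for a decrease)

-88

Baseline:
  C = 115
  X = 34 + 4·115 = 494
Policy A (C − 22, J + 39):
  C = 115 − 22 = 93
  X = 34 + 4·93 = 406
Change in X: 406 − 494 = -88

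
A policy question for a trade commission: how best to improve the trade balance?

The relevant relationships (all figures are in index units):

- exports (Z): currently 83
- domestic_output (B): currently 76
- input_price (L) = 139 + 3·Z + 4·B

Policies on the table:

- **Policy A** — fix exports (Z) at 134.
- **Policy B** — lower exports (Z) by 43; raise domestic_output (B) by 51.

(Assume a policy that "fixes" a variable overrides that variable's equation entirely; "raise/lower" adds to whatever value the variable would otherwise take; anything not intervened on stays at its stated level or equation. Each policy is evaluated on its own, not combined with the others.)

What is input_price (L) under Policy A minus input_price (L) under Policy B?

78

Policy A (Z := 134):
  Z = 134
  B = 76
  L = 139 + 3·134 + 4·76 = 845
Policy B (Z − 43, B + 51):
  Z = 83 − 43 = 40
  B = 76 + 51 = 127
  L = 139 + 3·40 + 4·127 = 767
L: 845 − 767 = 78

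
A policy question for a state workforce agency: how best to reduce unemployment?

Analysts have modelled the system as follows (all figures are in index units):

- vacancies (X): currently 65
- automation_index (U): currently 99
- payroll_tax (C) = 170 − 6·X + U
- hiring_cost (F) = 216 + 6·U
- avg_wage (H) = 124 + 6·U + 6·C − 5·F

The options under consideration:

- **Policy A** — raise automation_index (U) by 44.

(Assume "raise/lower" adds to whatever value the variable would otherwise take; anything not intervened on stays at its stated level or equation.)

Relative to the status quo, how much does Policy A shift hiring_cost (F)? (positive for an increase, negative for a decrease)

Baseline:
  U = 99
  F = 216 + 6·99 = 810
Policy A (U + 44):
  U = 99 + 44 = 143
  F = 216 + 6·143 = 1074
Change in F: 1074 − 810 = 264

264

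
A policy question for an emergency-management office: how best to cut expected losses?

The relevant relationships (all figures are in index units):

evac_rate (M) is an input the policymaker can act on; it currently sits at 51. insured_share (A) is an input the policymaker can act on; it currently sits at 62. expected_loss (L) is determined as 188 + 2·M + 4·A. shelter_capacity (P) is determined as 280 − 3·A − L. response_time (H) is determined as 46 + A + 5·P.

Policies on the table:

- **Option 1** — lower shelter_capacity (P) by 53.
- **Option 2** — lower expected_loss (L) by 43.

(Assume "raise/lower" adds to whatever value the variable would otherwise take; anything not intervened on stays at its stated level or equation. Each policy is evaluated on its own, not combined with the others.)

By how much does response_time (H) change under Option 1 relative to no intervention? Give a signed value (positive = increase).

-265

Baseline:
  M = 51
  A = 62
  L = 188 + 2·51 + 4·62 = 538
  P = 280 − 3·62 − 538 = -444
  H = 46 + 62 + 5·(-444) = -2112
Option 1 (P − 53):
  M = 51
  A = 62
  L = 188 + 2·51 + 4·62 = 538
  P = 280 − 3·62 − 538 (−53 from intervention) = -497
  H = 46 + 62 + 5·(-497) = -2377
Change in H: -2377 − (-2112) = -265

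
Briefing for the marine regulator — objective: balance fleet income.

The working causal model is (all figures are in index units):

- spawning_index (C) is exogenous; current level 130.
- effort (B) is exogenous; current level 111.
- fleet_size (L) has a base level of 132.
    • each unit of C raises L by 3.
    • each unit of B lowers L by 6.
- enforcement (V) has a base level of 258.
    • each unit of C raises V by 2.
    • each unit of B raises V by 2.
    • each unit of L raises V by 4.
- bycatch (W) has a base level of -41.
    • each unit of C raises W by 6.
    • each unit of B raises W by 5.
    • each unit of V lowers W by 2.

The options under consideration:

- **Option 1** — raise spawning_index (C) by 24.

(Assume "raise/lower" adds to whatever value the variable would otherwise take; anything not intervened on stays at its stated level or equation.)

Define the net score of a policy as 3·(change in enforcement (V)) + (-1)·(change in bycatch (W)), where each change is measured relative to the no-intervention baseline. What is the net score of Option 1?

Baseline:
  C = 130
  B = 111
  L = 132 + 3·130 − 6·111 = -144
  V = 258 + 2·130 + 2·111 + 4·(-144) = 164
  W = -41 + 6·130 + 5·111 − 2·164 = 966
Option 1 (C + 24):
  C = 130 + 24 = 154
  B = 111
  L = 132 + 3·154 − 6·111 = -72
  V = 258 + 2·154 + 2·111 + 4·(-72) = 500
  W = -41 + 6·154 + 5·111 − 2·500 = 438
ΔV = 500 − 164 = 336; ΔW = 438 − 966 = -528
Score = 3·336 + (-1)·(-528) = 1536

1536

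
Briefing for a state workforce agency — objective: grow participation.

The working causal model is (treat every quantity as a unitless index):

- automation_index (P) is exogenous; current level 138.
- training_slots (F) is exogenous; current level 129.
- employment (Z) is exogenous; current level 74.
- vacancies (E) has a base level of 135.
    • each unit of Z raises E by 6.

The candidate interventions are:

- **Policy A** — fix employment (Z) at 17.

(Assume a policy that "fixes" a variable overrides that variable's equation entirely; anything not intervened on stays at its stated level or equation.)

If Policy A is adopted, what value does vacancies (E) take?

237

Policy A (Z := 17):
  Z = 17
  E = 135 + 6·17 = 237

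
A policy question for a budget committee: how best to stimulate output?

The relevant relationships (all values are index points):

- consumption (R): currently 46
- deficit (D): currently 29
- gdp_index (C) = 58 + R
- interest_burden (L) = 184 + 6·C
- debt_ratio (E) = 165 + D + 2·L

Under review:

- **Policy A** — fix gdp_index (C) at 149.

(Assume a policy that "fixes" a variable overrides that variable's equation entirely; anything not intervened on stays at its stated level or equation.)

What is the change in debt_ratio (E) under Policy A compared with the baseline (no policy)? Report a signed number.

540

Baseline:
  R = 46
  D = 29
  C = 58 + 46 = 104
  L = 184 + 6·104 = 808
  E = 165 + 29 + 2·808 = 1810
Policy A (C := 149):
  R = 46
  D = 29
  C = 149
  L = 184 + 6·149 = 1078
  E = 165 + 29 + 2·1078 = 2350
Change in E: 2350 − 1810 = 540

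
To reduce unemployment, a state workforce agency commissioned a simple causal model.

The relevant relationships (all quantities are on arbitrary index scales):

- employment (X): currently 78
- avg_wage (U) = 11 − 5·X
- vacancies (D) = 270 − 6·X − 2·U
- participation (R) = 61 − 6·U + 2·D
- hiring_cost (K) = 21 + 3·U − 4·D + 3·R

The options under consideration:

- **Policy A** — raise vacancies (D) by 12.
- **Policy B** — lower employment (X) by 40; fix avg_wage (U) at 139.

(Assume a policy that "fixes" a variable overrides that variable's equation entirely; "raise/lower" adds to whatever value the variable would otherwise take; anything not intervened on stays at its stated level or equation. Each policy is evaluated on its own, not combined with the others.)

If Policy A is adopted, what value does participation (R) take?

Policy A (D + 12):
  X = 78
  U = 11 − 5·78 = -379
  D = 270 − 6·78 − 2·(-379) (+12 from intervention) = 572
  R = 61 − 6·(-379) + 2·572 = 3479

3479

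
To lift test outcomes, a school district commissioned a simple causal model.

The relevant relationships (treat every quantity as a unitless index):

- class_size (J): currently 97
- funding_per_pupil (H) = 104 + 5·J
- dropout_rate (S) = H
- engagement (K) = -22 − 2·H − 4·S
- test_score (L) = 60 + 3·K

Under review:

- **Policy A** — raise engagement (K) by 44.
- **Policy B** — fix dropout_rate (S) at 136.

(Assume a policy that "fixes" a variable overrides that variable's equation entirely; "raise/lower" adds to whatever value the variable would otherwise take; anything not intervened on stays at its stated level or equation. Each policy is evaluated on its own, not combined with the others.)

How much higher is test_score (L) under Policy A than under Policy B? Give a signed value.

-5304

Policy A (K + 44):
  J = 97
  H = 104 + 5·97 = 589
  S = 0 + 589 = 589
  K = -22 − 2·589 − 4·589 (+44 from intervention) = -3512
  L = 60 + 3·(-3512) = -10476
Policy B (S := 136):
  J = 97
  H = 104 + 5·97 = 589
  S = 136
  K = -22 − 2·589 − 4·136 = -1744
  L = 60 + 3·(-1744) = -5172
L: -10476 − (-5172) = -5304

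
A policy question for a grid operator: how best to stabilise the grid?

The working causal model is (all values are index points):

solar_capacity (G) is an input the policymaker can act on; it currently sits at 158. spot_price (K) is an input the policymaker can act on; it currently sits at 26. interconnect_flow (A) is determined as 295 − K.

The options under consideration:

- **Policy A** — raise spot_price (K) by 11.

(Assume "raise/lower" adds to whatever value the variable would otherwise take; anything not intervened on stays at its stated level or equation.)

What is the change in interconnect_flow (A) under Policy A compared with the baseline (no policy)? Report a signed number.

-11

Baseline:
  K = 26
  A = 295 − 26 = 269
Policy A (K + 11):
  K = 26 + 11 = 37
  A = 295 − 37 = 258
Change in A: 258 − 269 = -11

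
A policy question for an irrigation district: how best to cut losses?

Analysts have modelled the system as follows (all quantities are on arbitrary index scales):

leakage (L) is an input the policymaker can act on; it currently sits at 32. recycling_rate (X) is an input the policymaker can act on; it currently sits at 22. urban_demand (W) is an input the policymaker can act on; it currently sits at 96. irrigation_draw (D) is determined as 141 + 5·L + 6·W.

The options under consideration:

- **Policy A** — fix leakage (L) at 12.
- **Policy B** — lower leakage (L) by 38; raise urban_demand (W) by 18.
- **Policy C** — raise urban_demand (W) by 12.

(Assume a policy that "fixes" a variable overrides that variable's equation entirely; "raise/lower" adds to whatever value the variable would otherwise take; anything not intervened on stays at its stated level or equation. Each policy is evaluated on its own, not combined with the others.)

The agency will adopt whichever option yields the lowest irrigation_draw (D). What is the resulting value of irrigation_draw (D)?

Policy A (L := 12):
  L = 12
  W = 96
  D = 141 + 5·12 + 6·96 = 777
Policy B (L − 38, W + 18):
  L = 32 − 38 = -6
  W = 96 + 18 = 114
  D = 141 + 5·(-6) + 6·114 = 795
Policy C (W + 12):
  L = 32
  W = 96 + 12 = 108
  D = 141 + 5·32 + 6·108 = 949
Comparing — Policy A: D=777, Policy B: D=795, Policy C: D=949. Lowest is 777 (Policy A).

777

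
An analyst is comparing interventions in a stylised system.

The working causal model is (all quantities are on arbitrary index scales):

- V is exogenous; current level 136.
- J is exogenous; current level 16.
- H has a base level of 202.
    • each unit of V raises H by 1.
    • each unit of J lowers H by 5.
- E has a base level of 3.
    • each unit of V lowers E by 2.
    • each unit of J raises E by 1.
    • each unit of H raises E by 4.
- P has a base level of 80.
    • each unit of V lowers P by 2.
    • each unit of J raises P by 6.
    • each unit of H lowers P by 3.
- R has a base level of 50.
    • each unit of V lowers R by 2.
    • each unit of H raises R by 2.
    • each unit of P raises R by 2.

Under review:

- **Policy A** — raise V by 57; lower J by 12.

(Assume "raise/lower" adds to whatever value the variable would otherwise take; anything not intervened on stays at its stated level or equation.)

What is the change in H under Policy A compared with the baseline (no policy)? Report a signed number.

117

Baseline:
  V = 136
  J = 16
  H = 202 + 136 − 5·16 = 258
Policy A (V + 57, J − 12):
  V = 136 + 57 = 193
  J = 16 − 12 = 4
  H = 202 + 193 − 5·4 = 375
Change in H: 375 − 258 = 117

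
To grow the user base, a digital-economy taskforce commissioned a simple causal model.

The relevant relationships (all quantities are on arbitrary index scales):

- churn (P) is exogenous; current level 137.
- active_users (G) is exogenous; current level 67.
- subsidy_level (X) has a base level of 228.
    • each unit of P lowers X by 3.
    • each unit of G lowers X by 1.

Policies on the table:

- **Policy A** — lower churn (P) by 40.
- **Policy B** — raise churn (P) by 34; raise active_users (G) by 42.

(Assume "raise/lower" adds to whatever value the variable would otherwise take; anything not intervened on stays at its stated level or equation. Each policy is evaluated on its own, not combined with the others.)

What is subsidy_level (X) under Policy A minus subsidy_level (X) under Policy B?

264

Policy A (P − 40):
  P = 137 − 40 = 97
  G = 67
  X = 228 − 3·97 − 67 = -130
Policy B (P + 34, G + 42):
  P = 137 + 34 = 171
  G = 67 + 42 = 109
  X = 228 − 3·171 − 109 = -394
X: -130 − (-394) = 264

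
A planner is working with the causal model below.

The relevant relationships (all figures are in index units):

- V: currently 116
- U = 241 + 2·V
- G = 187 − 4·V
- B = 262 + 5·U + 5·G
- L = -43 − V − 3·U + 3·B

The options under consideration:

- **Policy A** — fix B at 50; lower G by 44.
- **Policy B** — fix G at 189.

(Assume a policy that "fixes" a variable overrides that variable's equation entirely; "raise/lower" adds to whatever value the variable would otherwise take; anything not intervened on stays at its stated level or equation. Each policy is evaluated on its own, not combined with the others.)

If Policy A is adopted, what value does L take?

-1428

Policy A (B := 50, G − 44):
  V = 116
  U = 241 + 2·116 = 473
  G = 187 − 4·116 (−44 from intervention) = -321
  B = 50
  L = -43 − 116 − 3·473 + 3·50 = -1428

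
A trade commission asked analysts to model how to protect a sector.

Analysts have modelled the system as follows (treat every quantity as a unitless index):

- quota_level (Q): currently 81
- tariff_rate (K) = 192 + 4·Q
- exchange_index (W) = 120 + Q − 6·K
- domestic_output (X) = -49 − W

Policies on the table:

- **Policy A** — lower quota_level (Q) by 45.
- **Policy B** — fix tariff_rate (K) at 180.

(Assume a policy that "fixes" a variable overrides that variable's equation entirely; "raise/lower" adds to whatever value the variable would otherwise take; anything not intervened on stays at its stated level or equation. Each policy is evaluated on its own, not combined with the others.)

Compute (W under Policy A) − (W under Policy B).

-981

Policy A (Q − 45):
  Q = 81 − 45 = 36
  K = 192 + 4·36 = 336
  W = 120 + 36 − 6·336 = -1860
Policy B (K := 180):
  Q = 81
  K = 180
  W = 120 + 81 − 6·180 = -879
W: -1860 − (-879) = -981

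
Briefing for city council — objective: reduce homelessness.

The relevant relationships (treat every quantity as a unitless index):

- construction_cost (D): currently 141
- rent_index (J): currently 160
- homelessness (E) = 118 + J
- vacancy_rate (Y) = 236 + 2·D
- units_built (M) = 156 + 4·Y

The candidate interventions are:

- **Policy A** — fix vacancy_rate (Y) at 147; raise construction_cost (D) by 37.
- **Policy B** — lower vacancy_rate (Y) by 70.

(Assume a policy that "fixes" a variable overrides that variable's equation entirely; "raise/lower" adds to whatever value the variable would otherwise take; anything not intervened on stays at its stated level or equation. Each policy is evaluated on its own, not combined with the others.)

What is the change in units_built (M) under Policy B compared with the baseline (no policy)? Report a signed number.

Baseline:
  D = 141
  Y = 236 + 2·141 = 518
  M = 156 + 4·518 = 2228
Policy B (Y − 70):
  D = 141
  Y = 236 + 2·141 (−70 from intervention) = 448
  M = 156 + 4·448 = 1948
Change in M: 1948 − 2228 = -280

-280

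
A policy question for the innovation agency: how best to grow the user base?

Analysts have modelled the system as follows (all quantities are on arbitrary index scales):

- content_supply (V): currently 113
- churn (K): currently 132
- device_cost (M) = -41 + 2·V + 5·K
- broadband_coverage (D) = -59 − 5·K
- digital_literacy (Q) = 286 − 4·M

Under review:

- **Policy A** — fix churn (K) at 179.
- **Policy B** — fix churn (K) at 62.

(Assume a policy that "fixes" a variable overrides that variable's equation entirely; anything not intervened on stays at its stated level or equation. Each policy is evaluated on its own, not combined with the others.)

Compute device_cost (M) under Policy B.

495

Policy B (K := 62):
  V = 113
  K = 62
  M = -41 + 2·113 + 5·62 = 495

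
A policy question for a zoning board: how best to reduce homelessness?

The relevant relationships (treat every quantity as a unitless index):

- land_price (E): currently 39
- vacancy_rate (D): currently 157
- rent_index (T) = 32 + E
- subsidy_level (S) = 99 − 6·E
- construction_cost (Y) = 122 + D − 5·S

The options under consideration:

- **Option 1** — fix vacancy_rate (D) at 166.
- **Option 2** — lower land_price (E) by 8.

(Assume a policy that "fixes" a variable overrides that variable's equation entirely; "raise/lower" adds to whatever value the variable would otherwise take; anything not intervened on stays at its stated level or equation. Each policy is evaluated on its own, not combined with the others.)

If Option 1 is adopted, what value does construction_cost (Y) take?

Option 1 (D := 166):
  E = 39
  D = 166
  S = 99 − 6·39 = -135
  Y = 122 + 166 − 5·(-135) = 963

963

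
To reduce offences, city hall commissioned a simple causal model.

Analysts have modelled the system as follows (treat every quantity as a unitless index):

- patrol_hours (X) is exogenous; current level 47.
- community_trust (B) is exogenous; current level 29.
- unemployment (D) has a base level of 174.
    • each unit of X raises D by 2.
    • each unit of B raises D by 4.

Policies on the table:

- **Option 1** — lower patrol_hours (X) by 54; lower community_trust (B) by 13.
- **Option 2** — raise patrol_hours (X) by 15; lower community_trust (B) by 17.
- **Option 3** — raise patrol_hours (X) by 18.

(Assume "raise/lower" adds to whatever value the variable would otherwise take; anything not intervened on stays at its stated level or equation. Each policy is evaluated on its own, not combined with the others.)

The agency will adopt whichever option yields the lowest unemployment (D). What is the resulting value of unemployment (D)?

224

Option 1 (X − 54, B − 13):
  X = 47 − 54 = -7
  B = 29 − 13 = 16
  D = 174 + 2·(-7) + 4·16 = 224
Option 2 (X + 15, B − 17):
  X = 47 + 15 = 62
  B = 29 − 17 = 12
  D = 174 + 2·62 + 4·12 = 346
Option 3 (X + 18):
  X = 47 + 18 = 65
  B = 29
  D = 174 + 2·65 + 4·29 = 420
Comparing — Option 1: D=224, Option 2: D=346, Option 3: D=420. Lowest is 224 (Option 1).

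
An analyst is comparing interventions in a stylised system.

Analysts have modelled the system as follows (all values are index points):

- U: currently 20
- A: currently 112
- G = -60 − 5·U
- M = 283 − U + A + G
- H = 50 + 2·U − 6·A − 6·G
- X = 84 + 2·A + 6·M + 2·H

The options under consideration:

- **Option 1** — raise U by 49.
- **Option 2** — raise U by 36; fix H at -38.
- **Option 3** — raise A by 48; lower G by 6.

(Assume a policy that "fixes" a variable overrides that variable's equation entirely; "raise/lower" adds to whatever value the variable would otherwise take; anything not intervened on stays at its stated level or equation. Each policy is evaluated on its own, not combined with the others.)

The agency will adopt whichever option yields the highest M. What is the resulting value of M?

Option 1 (U + 49):
  U = 20 + 49 = 69
  A = 112
  G = -60 − 5·69 = -405
  M = 283 − 69 + 112 + (-405) = -79
Option 2 (U + 36, H := -38):
  U = 20 + 36 = 56
  A = 112
  G = -60 − 5·56 = -340
  M = 283 − 56 + 112 + (-340) = -1
Option 3 (A + 48, G − 6):
  U = 20
  A = 112 + 48 = 160
  G = -60 − 5·20 (−6 from intervention) = -166
  M = 283 − 20 + 160 + (-166) = 257
Comparing — Option 1: M=-79, Option 2: M=-1, Option 3: M=257. Highest is 257 (Option 3).

257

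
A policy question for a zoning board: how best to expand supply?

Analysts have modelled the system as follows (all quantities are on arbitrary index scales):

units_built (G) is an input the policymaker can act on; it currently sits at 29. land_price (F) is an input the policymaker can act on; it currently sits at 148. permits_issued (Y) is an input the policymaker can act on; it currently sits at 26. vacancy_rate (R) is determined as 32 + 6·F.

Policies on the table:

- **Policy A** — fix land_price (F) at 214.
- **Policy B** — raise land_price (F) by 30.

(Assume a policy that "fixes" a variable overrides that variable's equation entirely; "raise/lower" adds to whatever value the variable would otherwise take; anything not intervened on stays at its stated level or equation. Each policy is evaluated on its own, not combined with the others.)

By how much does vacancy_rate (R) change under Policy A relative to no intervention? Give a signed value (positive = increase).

Baseline:
  F = 148
  R = 32 + 6·148 = 920
Policy A (F := 214):
  F = 214
  R = 32 + 6·214 = 1316
Change in R: 1316 − 920 = 396

396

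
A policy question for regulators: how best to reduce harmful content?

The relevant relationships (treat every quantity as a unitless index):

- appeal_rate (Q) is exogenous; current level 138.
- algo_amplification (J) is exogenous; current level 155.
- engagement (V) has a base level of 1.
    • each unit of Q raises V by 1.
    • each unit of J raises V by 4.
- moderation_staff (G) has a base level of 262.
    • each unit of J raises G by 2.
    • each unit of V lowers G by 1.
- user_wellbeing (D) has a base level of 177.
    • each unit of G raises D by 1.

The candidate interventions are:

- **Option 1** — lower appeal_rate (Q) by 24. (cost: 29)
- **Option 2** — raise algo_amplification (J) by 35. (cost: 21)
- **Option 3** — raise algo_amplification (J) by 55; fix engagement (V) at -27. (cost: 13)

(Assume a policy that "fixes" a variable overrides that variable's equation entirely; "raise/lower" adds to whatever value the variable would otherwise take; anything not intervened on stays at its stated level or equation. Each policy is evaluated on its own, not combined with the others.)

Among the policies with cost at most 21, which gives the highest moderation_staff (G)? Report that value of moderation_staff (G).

Option 2 (J + 35):
  Q = 138
  J = 155 + 35 = 190
  V = 1 + 138 + 4·190 = 899
  G = 262 + 2·190 − 899 = -257
Option 3 (J + 55, V := -27):
  Q = 138
  J = 155 + 55 = 210
  V = -27
  G = 262 + 2·210 − (-27) = 709
Comparing — Option 2: G=-257, Option 3: G=709. Highest is 709 (Option 3).

709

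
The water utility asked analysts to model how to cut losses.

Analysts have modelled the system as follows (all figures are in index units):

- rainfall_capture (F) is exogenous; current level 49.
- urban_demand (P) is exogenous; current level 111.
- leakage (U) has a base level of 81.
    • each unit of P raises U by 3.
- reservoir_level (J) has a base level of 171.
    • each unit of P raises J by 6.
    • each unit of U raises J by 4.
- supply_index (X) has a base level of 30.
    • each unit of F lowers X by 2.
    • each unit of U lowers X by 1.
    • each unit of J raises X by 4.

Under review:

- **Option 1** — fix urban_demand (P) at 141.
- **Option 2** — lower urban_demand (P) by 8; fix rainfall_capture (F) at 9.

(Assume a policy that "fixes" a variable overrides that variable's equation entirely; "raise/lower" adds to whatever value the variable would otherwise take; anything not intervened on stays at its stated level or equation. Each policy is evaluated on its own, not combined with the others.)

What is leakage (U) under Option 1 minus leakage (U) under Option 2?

114

Option 1 (P := 141):
  P = 141
  U = 81 + 3·141 = 504
Option 2 (P − 8, F := 9):
  P = 111 − 8 = 103
  U = 81 + 3·103 = 390
U: 504 − 390 = 114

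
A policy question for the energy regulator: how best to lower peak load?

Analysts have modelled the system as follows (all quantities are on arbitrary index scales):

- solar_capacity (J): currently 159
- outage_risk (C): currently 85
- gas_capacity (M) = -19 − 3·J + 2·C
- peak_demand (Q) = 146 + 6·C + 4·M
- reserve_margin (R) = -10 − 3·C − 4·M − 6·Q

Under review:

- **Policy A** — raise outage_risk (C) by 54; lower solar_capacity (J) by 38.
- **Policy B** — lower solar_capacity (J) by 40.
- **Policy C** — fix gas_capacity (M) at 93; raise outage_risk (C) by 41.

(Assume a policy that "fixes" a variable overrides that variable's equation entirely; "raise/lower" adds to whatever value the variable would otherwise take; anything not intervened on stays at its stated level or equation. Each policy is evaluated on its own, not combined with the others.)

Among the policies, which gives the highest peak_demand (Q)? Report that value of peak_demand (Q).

Policy A (C + 54, J − 38):
  J = 159 − 38 = 121
  C = 85 + 54 = 139
  M = -19 − 3·121 + 2·139 = -104
  Q = 146 + 6·139 + 4·(-104) = 564
Policy B (J − 40):
  J = 159 − 40 = 119
  C = 85
  M = -19 − 3·119 + 2·85 = -206
  Q = 146 + 6·85 + 4·(-206) = -168
Policy C (M := 93, C + 41):
  J = 159
  C = 85 + 41 = 126
  M = 93
  Q = 146 + 6·126 + 4·93 = 1274
Comparing — Policy A: Q=564, Policy B: Q=-168, Policy C: Q=1274. Highest is 1274 (Policy C).

1274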